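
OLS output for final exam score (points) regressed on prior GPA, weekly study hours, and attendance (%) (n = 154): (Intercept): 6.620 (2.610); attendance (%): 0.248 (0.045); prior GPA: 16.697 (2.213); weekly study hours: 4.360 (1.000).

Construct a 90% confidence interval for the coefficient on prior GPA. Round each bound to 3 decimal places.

Read off: b = 16.697, SE = 2.213 for prior GPA.
df = n − k − 1 = 154 − 3 − 1 = 150.
t* = t_{0.05, 150} = 1.655076.
Margin = t* × SE = 1.655076 × 2.213 = 3.66268.
CI: 16.697 ± 3.66268 → (13.034, 20.360).

(13.034, 20.360)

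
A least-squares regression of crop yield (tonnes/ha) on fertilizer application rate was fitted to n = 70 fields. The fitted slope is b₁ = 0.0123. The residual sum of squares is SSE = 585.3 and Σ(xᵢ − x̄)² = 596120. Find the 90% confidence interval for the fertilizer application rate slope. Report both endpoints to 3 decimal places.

MSE = SSE/(n − 2) = 585.3/68 = 8.60735.
SE(b₁) = √(MSE/Sₓₓ) = √(8.60735/596120) = 0.00379986.
df = n − 2 = 68.
t* = t_{0.05, 68} = 1.667572.
Margin = t* × SE = 1.667572 × 0.00379986 = 0.00634.
CI: 0.0123 ± 0.00634 → (0.006, 0.019).
With 90% confidence, each one-unit increase in fertilizer application rate is associated with a change of between 0.006 and 0.019 tonnes/ha in crop yield.

(0.006, 0.019)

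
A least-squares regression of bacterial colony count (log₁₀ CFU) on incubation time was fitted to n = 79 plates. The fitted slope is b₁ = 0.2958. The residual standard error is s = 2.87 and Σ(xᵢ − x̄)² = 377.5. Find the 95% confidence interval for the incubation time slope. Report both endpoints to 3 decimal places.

(0.002, 0.590)

SE(b₁) = s/√Sₓₓ = 2.87/√377.5 = 0.147715.
df = n − 2 = 77.
t* = t_{0.025, 77} = 1.991254.
Margin = t* × SE = 1.991254 × 0.147715 = 0.29414.
CI: 0.2958 ± 0.29414 → (0.002, 0.590).
With 95% confidence, each one-unit increase in incubation time is associated with a change of between 0.002 and 0.590 log₁₀ CFU in bacterial colony count.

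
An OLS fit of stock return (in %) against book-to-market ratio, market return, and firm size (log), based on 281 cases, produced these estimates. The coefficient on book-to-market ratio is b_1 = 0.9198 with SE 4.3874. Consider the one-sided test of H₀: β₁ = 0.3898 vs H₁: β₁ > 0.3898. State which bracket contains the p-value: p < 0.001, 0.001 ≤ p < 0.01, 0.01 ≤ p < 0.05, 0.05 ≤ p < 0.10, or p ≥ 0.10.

t = (0.9198 − 0.3898) / 4.3874 = 0.121.
df = n − k − 1 = 281 − 3 − 1 = 277.
One-sided p = P(T_{277} > t) ≈ 0.4520.
So p ≥ 0.10.

p ≥ 0.10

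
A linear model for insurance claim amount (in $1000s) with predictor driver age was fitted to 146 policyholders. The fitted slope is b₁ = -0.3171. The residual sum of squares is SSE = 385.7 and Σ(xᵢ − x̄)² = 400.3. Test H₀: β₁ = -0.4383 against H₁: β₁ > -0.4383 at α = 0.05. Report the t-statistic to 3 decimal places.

MSE = SSE/(n − 2) = 385.7/144 = 2.67847.
SE(b₁) = √(MSE/Sₓₓ) = √(2.67847/400.3) = 0.0817995.
t = (-0.3171 − (-0.4383)) / 0.0817995 = 1.482.
df = n − 2 = 144.
One-sided p ≈ 0.0703, which is ≥ 0.05, so fail to reject H₀.
The data do not give significant evidence that the true slope on driver age exceeds -0.4383 $1000s per unit.

t = 1.482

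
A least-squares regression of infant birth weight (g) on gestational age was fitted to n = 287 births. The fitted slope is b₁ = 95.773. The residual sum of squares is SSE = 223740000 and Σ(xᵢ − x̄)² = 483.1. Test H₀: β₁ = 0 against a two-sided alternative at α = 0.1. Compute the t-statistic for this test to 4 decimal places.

MSE = SSE/(n − 2) = 223740000/285 = 785053.
SE(b₁) = √(MSE/Sₓₓ) = √(785053/483.1) = 40.3117.
t = 95.773 / 40.3117 = 2.3758.
df = n − 2 = 285.
Two-sided p ≈ 0.0182, which is < 0.1, so reject H₀.
There is evidence that gestational age is associated with infant birth weight.

t = 2.3758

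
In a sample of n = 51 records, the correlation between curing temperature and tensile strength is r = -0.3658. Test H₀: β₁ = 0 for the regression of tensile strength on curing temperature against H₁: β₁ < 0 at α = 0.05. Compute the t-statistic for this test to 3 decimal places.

t = -2.751

t = r·√(n − 2)/√(1 − r²) = -0.3658·√49/√0.86619 = -2.751.
df = n − 2 = 49.
One-sided p ≈ 0.0041, which is < 0.05, so reject H₀.
There is evidence of a linear association between curing temperature and tensile strength.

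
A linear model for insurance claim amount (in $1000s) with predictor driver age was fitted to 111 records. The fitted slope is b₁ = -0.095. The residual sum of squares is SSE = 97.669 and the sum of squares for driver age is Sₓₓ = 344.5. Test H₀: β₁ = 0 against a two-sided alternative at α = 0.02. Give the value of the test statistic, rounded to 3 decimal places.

t = -1.863

MSE = SSE/(n − 2) = 97.669/109 = 0.896046.
SE(b₁) = √(MSE/Sₓₓ) = √(0.896046/344.5) = 0.051.
t = -0.095 / 0.051 = -1.863.
df = n − 2 = 109.
Two-sided p ≈ 0.0652, which is ≥ 0.02, so fail to reject H₀.
The data do not give significant evidence of an association between driver age and insurance claim amount.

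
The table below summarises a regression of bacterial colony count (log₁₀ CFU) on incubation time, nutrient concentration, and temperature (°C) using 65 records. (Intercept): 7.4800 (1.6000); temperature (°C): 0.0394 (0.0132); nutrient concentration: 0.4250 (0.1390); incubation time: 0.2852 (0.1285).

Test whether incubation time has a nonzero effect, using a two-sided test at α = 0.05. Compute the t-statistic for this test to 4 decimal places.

Read off: b = 0.2852, SE = 0.1285 for incubation time.
H₀: β₁ = 0 vs H₁: β₁ ≠ 0.
t = 0.2852 / 0.1285 = 2.2195.
df = n − k − 1 = 65 − 3 − 1 = 61.
Two-sided p ≈ 0.0302, which is < 0.05, so reject H₀.
There is evidence that incubation time is associated with bacterial colony count, holding the other predictors fixed.

t = 2.2195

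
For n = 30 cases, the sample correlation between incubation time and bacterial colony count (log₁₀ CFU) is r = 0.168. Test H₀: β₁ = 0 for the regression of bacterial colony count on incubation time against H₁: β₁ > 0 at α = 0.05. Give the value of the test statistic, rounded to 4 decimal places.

t = r·√(n − 2)/√(1 − r²) = 0.168·√28/√0.971776 = 0.9018.
df = n − 2 = 28.
One-sided p ≈ 0.1874, which is ≥ 0.05, so fail to reject H₀.
The data do not give significant evidence of a linear association between incubation time and bacterial colony count.

t = 0.9018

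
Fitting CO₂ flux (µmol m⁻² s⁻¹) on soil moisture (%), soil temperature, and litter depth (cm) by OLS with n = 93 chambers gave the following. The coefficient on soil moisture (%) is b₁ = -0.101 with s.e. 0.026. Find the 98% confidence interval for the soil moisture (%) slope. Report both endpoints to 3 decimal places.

df = n − k − 1 = 93 − 3 − 1 = 89.
t* = t_{0.01, 89} = 2.368979.
Margin = t* × SE = 2.368979 × 0.026 = 0.06159.
CI: -0.101 ± 0.06159 → (-0.163, -0.039).
With 98% confidence, each one-unit increase in soil moisture (%) is associated with a change of between -0.163 and -0.039 µmol m⁻² s⁻¹ in CO₂ flux, holding the other predictors fixed.

(-0.163, -0.039)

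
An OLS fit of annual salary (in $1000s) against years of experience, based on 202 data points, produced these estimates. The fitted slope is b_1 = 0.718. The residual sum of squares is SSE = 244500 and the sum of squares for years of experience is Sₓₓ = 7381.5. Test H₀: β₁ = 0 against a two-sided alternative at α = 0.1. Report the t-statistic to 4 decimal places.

t = 1.7643

MSE = SSE/(n − 2) = 244500/200 = 1222.5.
SE(b_1) = √(MSE/Sₓₓ) = √(1222.5/7381.5) = 0.40696.
t = 0.718 / 0.40696 = 1.7643.
df = n − 2 = 200.
Two-sided p ≈ 0.0792, which is < 0.1, so reject H₀.
There is evidence that years of experience is associated with annual salary.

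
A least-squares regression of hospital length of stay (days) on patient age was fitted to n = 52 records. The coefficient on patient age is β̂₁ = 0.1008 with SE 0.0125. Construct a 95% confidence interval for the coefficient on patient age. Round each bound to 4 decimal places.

df = n − 2 = 52 − 2 = 50.
t* = t_{0.025, 50} = 2.008559.
Margin = t* × SE = 2.008559 × 0.0125 = 0.025107.
CI: 0.1008 ± 0.025107 → (0.0757, 0.1259).
With 95% confidence, each one-unit increase in patient age is associated with a change of between 0.0757 and 0.1259 days in hospital length of stay.

(0.0757, 0.1259)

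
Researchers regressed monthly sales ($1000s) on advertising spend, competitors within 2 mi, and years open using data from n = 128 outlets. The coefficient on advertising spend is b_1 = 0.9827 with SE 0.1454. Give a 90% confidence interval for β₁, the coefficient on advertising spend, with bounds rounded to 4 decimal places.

(0.7417, 1.2237)

df = n − k − 1 = 128 − 3 − 1 = 124.
t* = t_{0.05, 124} = 1.657235.
Margin = t* × SE = 1.657235 × 0.1454 = 0.240962.
CI: 0.9827 ± 0.240962 → (0.7417, 1.2237).
With 90% confidence, each one-unit increase in advertising spend is associated with a change of between 0.7417 and 1.2237 $1000s in monthly sales, holding the other predictors fixed.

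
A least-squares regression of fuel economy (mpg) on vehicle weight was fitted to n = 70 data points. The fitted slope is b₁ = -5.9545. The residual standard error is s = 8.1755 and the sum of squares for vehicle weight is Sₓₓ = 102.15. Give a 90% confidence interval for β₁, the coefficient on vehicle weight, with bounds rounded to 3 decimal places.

(-7.303, -4.606)

SE(b₁) = s/√Sₓₓ = 8.1755/√102.15 = 0.808901.
df = n − 2 = 68.
t* = t_{0.05, 68} = 1.667572.
Margin = t* × SE = 1.667572 × 0.808901 = 1.34890.
CI: -5.9545 ± 1.34890 → (-7.303, -4.606).
With 90% confidence, each one-unit increase in vehicle weight is associated with a change of between -7.303 and -4.606 mpg in fuel economy.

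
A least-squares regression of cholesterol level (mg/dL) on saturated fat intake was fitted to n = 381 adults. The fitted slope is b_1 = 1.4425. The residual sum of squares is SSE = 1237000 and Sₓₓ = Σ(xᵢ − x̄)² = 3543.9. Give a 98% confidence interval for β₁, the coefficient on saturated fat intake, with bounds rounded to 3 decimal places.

(-0.800, 3.685)

MSE = SSE/(n − 2) = 1237000/379 = 3263.85.
SE(b_1) = √(MSE/Sₓₓ) = √(3263.85/3543.9) = 0.959676.
df = n − 2 = 379.
t* = t_{0.01, 379} = 2.336227.
Margin = t* × SE = 2.336227 × 0.959676 = 2.24202.
CI: 1.4425 ± 2.24202 → (-0.800, 3.685).
With 98% confidence, each one-unit increase in saturated fat intake is associated with a change of between -0.800 and 3.685 mg/dL in cholesterol level.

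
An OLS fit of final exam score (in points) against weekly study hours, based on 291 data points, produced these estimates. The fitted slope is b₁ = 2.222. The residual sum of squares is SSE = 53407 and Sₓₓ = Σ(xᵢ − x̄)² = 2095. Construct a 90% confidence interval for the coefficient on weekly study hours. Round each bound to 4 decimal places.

MSE = SSE/(n − 2) = 53407/289 = 184.799.
SE(b₁) = √(MSE/Sₓₓ) = √(184.799/2095) = 0.297001.
df = n − 2 = 289.
t* = t_{0.05, 289} = 1.650143.
Margin = t* × SE = 1.650143 × 0.297001 = 0.490094.
CI: 2.222 ± 0.490094 → (1.7319, 2.7121).
With 90% confidence, each one-unit increase in weekly study hours is associated with a change of between 1.7319 and 2.7121 points in final exam score.

(1.7319, 2.7121)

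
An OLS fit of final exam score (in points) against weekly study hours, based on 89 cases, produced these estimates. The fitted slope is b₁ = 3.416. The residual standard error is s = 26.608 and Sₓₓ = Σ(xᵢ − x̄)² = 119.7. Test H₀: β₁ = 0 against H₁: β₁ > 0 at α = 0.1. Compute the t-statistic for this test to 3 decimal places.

SE(b₁) = s/√Sₓₓ = 26.608/√119.7 = 2.43201.
t = 3.416 / 2.43201 = 1.405.
df = n − 2 = 87.
One-sided p ≈ 0.0819, which is < 0.1, so reject H₀.
There is evidence that the true slope on weekly study hours is positive.

t = 1.405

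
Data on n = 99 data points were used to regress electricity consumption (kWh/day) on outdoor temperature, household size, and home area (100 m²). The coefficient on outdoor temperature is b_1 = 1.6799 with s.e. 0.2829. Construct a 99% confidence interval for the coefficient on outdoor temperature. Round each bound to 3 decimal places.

(0.936, 2.424)

df = n − k − 1 = 99 − 3 − 1 = 95.
t* = t_{0.005, 95} = 2.628576.
Margin = t* × SE = 2.628576 × 0.2829 = 0.74362.
CI: 1.6799 ± 0.74362 → (0.936, 2.424).
With 99% confidence, each one-unit increase in outdoor temperature is associated with a change of between 0.936 and 2.424 kWh/day in electricity consumption, holding the other predictors fixed.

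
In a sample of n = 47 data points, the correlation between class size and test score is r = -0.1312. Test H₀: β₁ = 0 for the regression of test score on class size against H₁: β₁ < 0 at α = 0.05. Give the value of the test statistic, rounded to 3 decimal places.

t = -0.888

t = r·√(n − 2)/√(1 − r²) = -0.1312·√45/√0.982787 = -0.888.
df = n − 2 = 45.
One-sided p ≈ 0.1897, which is ≥ 0.05, so fail to reject H₀.
The data do not give significant evidence of a linear association between class size and test score.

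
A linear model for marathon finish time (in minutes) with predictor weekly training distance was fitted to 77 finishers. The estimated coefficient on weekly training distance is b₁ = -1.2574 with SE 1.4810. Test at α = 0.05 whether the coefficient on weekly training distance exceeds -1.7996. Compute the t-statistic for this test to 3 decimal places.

t = 0.366

H₀: β₁ = -1.7996 vs H₁: β₁ > -1.7996.
t = (b₁ − β₁⁰)/SE = (-1.2574 − (-1.7996)) / 1.4810 = 0.366.
df = n − 2 = 77 − 2 = 75.
One-sided p ≈ 0.3577, which is ≥ 0.05, so fail to reject H₀.
The data do not give significant evidence that the true slope on weekly training distance exceeds -1.7996 minutes per unit.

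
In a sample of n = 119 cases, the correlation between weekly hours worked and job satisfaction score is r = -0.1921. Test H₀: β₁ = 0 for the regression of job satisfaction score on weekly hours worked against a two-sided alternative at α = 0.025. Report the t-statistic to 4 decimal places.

t = r·√(n − 2)/√(1 − r²) = -0.1921·√117/√0.963098 = -2.1173.
df = n − 2 = 117.
Two-sided p ≈ 0.0364, which is ≥ 0.025, so fail to reject H₀.
The data do not give significant evidence of a linear association between weekly hours worked and job satisfaction score.

t = -2.1173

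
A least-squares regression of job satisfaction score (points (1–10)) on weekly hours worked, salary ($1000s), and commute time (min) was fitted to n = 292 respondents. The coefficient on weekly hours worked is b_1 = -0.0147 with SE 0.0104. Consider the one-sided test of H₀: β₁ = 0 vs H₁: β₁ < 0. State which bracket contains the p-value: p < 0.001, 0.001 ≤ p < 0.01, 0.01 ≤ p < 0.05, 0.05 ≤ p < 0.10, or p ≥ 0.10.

t = -0.0147 / 0.0104 = -1.413.
df = n − k − 1 = 292 − 3 − 1 = 288.
One-sided p = P(T_{288} < t) ≈ 0.0793.
So 0.05 ≤ p < 0.10.

0.05 ≤ p < 0.10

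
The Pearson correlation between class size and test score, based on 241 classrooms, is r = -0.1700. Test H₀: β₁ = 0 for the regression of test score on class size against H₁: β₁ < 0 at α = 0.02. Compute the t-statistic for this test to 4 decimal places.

t = r·√(n − 2)/√(1 − r²) = -0.1700·√239/√0.9711 = -2.6670.
df = n − 2 = 239.
One-sided p ≈ 0.0041, which is < 0.02, so reject H₀.
There is evidence of a linear association between class size and test score.

t = -2.6670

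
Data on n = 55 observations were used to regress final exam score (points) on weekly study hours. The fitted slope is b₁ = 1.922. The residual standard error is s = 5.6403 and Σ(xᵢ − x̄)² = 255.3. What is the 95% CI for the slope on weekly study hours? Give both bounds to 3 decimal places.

(1.214, 2.630)

SE(b₁) = s/√Sₓₓ = 5.6403/√255.3 = 0.353002.
df = n − 2 = 53.
t* = t_{0.025, 53} = 2.005746.
Margin = t* × SE = 2.005746 × 0.353002 = 0.70803.
CI: 1.922 ± 0.70803 → (1.214, 2.630).
With 95% confidence, each one-unit increase in weekly study hours is associated with a change of between 1.214 and 2.630 points in final exam score.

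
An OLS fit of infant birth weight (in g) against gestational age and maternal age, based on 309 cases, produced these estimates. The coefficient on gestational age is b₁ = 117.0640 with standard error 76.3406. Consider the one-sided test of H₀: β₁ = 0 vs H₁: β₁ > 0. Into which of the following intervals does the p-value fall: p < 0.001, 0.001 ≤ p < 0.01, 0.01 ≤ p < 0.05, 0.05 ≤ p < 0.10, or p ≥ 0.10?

t = 117.0640 / 76.3406 = 1.533.
df = n − k − 1 = 309 − 2 − 1 = 306.
One-sided p = P(T_{306} > t) ≈ 0.0631.
So 0.05 ≤ p < 0.10.

0.05 ≤ p < 0.10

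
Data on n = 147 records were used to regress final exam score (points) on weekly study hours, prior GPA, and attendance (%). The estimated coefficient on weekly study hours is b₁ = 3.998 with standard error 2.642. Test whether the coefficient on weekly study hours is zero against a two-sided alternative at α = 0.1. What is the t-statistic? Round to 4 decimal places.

t = 1.5132

H₀: β₁ = 0 vs H₁: β₁ ≠ 0.
t = (b₁ − β₁⁰)/SE = 3.998 / 2.642 = 1.5132.
df = n − k − 1 = 147 − 3 − 1 = 143.
Two-sided p ≈ 0.1324, which is ≥ 0.1, so fail to reject H₀.
The data do not give significant evidence of an association between weekly study hours and final exam score, after adjusting for the other predictors.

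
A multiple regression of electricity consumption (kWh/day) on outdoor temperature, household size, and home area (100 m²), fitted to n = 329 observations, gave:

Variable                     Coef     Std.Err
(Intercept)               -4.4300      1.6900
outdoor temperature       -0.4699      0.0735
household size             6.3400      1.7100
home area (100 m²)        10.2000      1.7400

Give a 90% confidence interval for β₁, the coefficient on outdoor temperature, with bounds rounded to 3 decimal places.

Read off: b = -0.4699, SE = 0.0735 for outdoor temperature.
df = n − k − 1 = 329 − 3 − 1 = 325.
t* = t_{0.05, 325} = 1.649556.
Margin = t* × SE = 1.649556 × 0.0735 = 0.12124.
CI: -0.4699 ± 0.12124 → (-0.591, -0.349).

(-0.591, -0.349)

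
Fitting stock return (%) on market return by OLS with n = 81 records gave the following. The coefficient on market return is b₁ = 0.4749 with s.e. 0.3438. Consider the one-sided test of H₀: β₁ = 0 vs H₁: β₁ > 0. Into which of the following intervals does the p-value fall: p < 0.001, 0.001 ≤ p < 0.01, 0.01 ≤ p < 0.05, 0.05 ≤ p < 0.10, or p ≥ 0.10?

0.05 ≤ p < 0.10

t = 0.4749 / 0.3438 = 1.381.
df = n − 2 = 81 − 2 = 79.
One-sided p = P(T_{79} > t) ≈ 0.0855.
So 0.05 ≤ p < 0.10.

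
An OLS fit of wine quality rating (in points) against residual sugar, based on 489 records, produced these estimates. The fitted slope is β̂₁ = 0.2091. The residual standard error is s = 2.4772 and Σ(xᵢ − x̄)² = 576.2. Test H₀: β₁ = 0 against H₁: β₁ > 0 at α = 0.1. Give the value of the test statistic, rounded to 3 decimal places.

t = 2.026

SE(β̂₁) = s/√Sₓₓ = 2.4772/√576.2 = 0.103199.
t = 0.2091 / 0.103199 = 2.026.
df = n − 2 = 487.
One-sided p ≈ 0.0216, which is < 0.1, so reject H₀.
There is evidence that the true slope on residual sugar is positive.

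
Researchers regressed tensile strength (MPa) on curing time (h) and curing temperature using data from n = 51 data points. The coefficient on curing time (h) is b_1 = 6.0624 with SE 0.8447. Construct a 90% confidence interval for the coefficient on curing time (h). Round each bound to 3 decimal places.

df = n − k − 1 = 51 − 2 − 1 = 48.
t* = t_{0.05, 48} = 1.677224.
Margin = t* × SE = 1.677224 × 0.8447 = 1.41675.
CI: 6.0624 ± 1.41675 → (4.646, 7.479).
With 90% confidence, each one-unit increase in curing time (h) is associated with a change of between 4.646 and 7.479 MPa in tensile strength, holding the other predictors fixed.

(4.646, 7.479)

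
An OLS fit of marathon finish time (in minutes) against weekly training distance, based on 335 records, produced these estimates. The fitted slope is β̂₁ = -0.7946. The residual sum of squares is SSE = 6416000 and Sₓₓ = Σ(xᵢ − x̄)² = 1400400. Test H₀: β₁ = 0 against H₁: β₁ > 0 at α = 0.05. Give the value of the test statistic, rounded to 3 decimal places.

t = -6.774

MSE = SSE/(n − 2) = 6416000/333 = 19267.3.
SE(β̂₁) = √(MSE/Sₓₓ) = √(19267.3/1400400) = 0.117296.
t = -0.7946 / 0.117296 = -6.774.
df = n − 2 = 333.
One-sided p ≈ 1.0000, which is ≥ 0.05, so fail to reject H₀.
The data do not give significant evidence that the true slope on weekly training distance is positive.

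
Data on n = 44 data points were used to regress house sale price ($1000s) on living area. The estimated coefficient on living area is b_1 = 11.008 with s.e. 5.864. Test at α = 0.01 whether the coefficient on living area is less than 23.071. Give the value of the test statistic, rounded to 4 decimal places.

t = -2.0571

H₀: β₁ = 23.071 vs H₁: β₁ < 23.071.
t = (b_1 − β₁⁰)/SE = (11.008 − 23.071) / 5.864 = -2.0571.
df = n − 2 = 44 − 2 = 42.
One-sided p ≈ 0.0230, which is ≥ 0.01, so fail to reject H₀.
The data do not give significant evidence that the true slope on living area is below 23.071 $1000s per unit.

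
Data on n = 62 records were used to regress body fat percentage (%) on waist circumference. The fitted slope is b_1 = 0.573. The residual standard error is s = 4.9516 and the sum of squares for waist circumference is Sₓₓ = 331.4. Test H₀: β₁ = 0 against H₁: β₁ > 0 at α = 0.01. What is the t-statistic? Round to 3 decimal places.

t = 2.107

SE(b_1) = s/√Sₓₓ = 4.9516/√331.4 = 0.272.
t = 0.573 / 0.272 = 2.107.
df = n − 2 = 60.
One-sided p ≈ 0.0197, which is ≥ 0.01, so fail to reject H₀.
The data do not give significant evidence that the true slope on waist circumference is positive.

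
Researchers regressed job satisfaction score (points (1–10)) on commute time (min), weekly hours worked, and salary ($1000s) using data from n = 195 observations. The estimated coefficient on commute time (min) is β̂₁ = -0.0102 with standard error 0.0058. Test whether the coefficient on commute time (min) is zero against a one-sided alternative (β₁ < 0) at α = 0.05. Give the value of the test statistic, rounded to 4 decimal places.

t = -1.7586

H₀: β₁ = 0 vs H₁: β₁ < 0.
t = (β̂₁ − β₁⁰)/SE = -0.0102 / 0.0058 = -1.7586.
df = n − k − 1 = 195 − 3 − 1 = 191.
One-sided p ≈ 0.0401, which is < 0.05, so reject H₀.
There is evidence that the true slope on commute time (min) is negative, holding the other predictors fixed.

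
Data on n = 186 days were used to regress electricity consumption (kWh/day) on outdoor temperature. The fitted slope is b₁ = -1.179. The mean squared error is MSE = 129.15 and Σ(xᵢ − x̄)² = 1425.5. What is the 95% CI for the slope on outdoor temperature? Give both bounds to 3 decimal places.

SE(b₁) = √(MSE/Sₓₓ) = √(129.15/1425.5) = 0.300998.
df = n − 2 = 184.
t* = t_{0.025, 184} = 1.972941.
Margin = t* × SE = 1.972941 × 0.300998 = 0.59385.
CI: -1.179 ± 0.59385 → (-1.773, -0.585).
With 95% confidence, each one-unit increase in outdoor temperature is associated with a change of between -1.773 and -0.585 kWh/day in electricity consumption.

(-1.773, -0.585)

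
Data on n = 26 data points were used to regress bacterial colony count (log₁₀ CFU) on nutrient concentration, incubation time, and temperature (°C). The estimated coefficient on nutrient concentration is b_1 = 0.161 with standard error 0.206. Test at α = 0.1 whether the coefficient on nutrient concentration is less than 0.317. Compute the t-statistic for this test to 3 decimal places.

t = -0.757

H₀: β₁ = 0.317 vs H₁: β₁ < 0.317.
t = (b_1 − β₁⁰)/SE = (0.161 − 0.317) / 0.206 = -0.757.
df = n − k − 1 = 26 − 3 − 1 = 22.
One-sided p ≈ 0.2285, which is ≥ 0.1, so fail to reject H₀.
The data do not give significant evidence that the true slope on nutrient concentration is below 0.317 log₁₀ CFU per unit, holding the other predictors fixed.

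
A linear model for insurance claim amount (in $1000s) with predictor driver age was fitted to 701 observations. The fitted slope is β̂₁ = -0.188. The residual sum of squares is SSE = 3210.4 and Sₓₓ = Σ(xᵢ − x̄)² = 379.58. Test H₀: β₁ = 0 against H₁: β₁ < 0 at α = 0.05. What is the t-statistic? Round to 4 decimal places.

MSE = SSE/(n − 2) = 3210.4/699 = 4.59285.
SE(β̂₁) = √(MSE/Sₓₓ) = √(4.59285/379.58) = 0.109999.
t = -0.188 / 0.109999 = -1.7091.
df = n − 2 = 699.
One-sided p ≈ 0.0439, which is < 0.05, so reject H₀.
There is evidence that the true slope on driver age is negative.

t = -1.7091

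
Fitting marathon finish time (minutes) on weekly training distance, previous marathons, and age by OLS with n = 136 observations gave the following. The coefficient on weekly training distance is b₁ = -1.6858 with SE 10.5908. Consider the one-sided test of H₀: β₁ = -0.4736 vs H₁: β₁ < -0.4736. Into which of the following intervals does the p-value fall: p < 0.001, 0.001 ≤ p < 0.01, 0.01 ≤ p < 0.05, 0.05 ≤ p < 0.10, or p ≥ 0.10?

t = (-1.6858 − (-0.4736)) / 10.5908 = -0.114.
df = n − k − 1 = 136 − 3 − 1 = 132.
One-sided p = P(T_{132} < t) ≈ 0.4545.
So p ≥ 0.10.

p ≥ 0.10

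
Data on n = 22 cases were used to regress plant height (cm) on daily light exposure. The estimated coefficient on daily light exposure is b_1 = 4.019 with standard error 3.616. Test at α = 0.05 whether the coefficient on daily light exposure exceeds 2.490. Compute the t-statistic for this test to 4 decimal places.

t = 0.4228

H₀: β₁ = 2.490 vs H₁: β₁ > 2.490.
t = (b_1 − β₁⁰)/SE = (4.019 − 2.490) / 3.616 = 0.4228.
df = n − 2 = 22 − 2 = 20.
One-sided p ≈ 0.3385, which is ≥ 0.05, so fail to reject H₀.
The data do not give significant evidence that the true slope on daily light exposure exceeds 2.490 cm per unit.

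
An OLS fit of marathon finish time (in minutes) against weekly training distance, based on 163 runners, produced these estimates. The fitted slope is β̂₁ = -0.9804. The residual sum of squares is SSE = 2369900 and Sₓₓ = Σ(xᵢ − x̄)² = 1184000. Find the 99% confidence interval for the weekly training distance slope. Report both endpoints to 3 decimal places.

(-1.271, -0.690)

MSE = SSE/(n − 2) = 2369900/161 = 14719.9.
SE(β̂₁) = √(MSE/Sₓₓ) = √(14719.9/1184000) = 0.1115.
df = n − 2 = 161.
t* = t_{0.005, 161} = 2.606711.
Margin = t* × SE = 2.606711 × 0.1115 = 0.29065.
CI: -0.9804 ± 0.29065 → (-1.271, -0.690).
With 99% confidence, each one-unit increase in weekly training distance is associated with a change of between -1.271 and -0.690 minutes in marathon finish time.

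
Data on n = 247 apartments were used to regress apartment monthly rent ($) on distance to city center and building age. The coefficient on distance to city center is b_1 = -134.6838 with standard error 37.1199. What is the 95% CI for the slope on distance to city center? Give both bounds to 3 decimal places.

df = n − k − 1 = 247 − 2 − 1 = 244.
t* = t_{0.025, 244} = 1.969734.
Margin = t* × SE = 1.969734 × 37.1199 = 73.11633.
CI: -134.6838 ± 73.11633 → (-207.800, -61.567).
With 95% confidence, each one-unit increase in distance to city center is associated with a change of between -207.800 and -61.567 $ in apartment monthly rent, holding the other predictors fixed.

(-207.800, -61.567)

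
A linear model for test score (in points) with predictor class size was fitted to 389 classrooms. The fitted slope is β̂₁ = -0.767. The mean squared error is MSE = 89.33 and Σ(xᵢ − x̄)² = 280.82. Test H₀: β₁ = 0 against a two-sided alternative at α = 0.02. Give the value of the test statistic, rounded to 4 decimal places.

SE(β̂₁) = √(MSE/Sₓₓ) = √(89.33/280.82) = 0.564007.
t = -0.767 / 0.564007 = -1.3599.
df = n − 2 = 387.
Two-sided p ≈ 0.1746, which is ≥ 0.02, so fail to reject H₀.
The data do not give significant evidence of an association between class size and test score.

t = -1.3599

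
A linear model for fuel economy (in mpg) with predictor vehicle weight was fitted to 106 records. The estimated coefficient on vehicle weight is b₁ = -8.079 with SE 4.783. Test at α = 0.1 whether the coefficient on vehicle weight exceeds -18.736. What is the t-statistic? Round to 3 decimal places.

H₀: β₁ = -18.736 vs H₁: β₁ > -18.736.
t = (b₁ − β₁⁰)/SE = (-8.079 − (-18.736)) / 4.783 = 2.228.
df = n − 2 = 106 − 2 = 104.
One-sided p ≈ 0.0140, which is < 0.1, so reject H₀.
There is evidence that the true slope on vehicle weight exceeds -18.736 mpg per unit.

t = 2.228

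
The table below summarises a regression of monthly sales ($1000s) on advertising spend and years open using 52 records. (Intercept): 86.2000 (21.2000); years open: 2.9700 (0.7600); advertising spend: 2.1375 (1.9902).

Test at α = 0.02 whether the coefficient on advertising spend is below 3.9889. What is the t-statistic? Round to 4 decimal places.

Read off: b = 2.1375, SE = 1.9902 for advertising spend.
H₀: β₁ = 3.9889 vs H₁: β₁ < 3.9889.
t = (2.1375 − 3.9889) / 1.9902 = -0.9303.
df = n − k − 1 = 52 − 2 − 1 = 49.
One-sided p ≈ 0.1784, which is ≥ 0.02, so fail to reject H₀.
The data do not give significant evidence that the true slope on advertising spend is below 3.9889 $1000s per unit, holding the other predictors fixed.

t = -0.9303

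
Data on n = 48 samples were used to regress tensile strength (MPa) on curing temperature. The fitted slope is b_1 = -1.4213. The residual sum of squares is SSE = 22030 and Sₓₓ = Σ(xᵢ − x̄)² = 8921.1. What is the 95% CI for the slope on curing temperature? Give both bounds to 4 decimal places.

MSE = SSE/(n − 2) = 22030/46 = 478.913.
SE(b_1) = √(MSE/Sₓₓ) = √(478.913/8921.1) = 0.231696.
df = n − 2 = 46.
t* = t_{0.025, 46} = 2.012896.
Margin = t* × SE = 2.012896 × 0.231696 = 0.466380.
CI: -1.4213 ± 0.466380 → (-1.8877, -0.9549).
With 95% confidence, each one-unit increase in curing temperature is associated with a change of between -1.8877 and -0.9549 MPa in tensile strength.

(-1.8877, -0.9549)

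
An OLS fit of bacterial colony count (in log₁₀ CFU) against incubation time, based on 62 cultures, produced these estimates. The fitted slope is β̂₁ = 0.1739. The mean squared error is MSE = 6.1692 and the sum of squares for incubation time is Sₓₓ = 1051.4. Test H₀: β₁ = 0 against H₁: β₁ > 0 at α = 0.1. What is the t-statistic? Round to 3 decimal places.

SE(β̂₁) = √(MSE/Sₓₓ) = √(6.1692/1051.4) = 0.0766003.
t = 0.1739 / 0.0766003 = 2.270.
df = n − 2 = 60.
One-sided p ≈ 0.0134, which is < 0.1, so reject H₀.
There is evidence that the true slope on incubation time is positive.

t = 2.270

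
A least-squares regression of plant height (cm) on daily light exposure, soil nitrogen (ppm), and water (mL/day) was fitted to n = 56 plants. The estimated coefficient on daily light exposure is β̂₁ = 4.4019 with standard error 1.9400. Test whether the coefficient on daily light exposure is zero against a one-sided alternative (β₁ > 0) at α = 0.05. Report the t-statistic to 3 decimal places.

H₀: β₁ = 0 vs H₁: β₁ > 0.
t = (β̂₁ − β₁⁰)/SE = 4.4019 / 1.9400 = 2.269.
df = n − k − 1 = 56 − 3 − 1 = 52.
One-sided p ≈ 0.0137, which is < 0.05, so reject H₀.
There is evidence that the true slope on daily light exposure is positive, holding the other predictors fixed.

t = 2.269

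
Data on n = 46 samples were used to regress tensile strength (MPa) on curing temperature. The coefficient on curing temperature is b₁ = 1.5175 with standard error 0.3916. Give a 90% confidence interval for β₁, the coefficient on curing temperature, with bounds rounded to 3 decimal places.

df = n − 2 = 46 − 2 = 44.
t* = t_{0.05, 44} = 1.68023.
Margin = t* × SE = 1.68023 × 0.3916 = 0.65798.
CI: 1.5175 ± 0.65798 → (0.860, 2.175).
With 90% confidence, each one-unit increase in curing temperature is associated with a change of between 0.860 and 2.175 MPa in tensile strength.

(0.860, 2.175)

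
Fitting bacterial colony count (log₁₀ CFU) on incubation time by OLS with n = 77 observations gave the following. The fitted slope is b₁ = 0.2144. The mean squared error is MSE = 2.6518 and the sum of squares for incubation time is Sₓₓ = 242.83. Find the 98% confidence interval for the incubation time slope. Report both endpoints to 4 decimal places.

SE(b₁) = √(MSE/Sₓₓ) = √(2.6518/242.83) = 0.104501.
df = n − 2 = 75.
t* = t_{0.01, 75} = 2.377102.
Margin = t* × SE = 2.377102 × 0.104501 = 0.248409.
CI: 0.2144 ± 0.248409 → (-0.0340, 0.4628).
With 98% confidence, each one-unit increase in incubation time is associated with a change of between -0.0340 and 0.4628 log₁₀ CFU in bacterial colony count.

(-0.0340, 0.4628)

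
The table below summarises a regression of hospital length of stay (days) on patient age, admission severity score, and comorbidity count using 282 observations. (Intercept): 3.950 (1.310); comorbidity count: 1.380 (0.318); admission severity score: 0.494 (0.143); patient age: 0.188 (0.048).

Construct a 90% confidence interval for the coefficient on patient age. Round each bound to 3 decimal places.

(0.109, 0.267)

Read off: b = 0.188, SE = 0.048 for patient age.
df = n − k − 1 = 282 − 3 − 1 = 278.
t* = t_{0.05, 278} = 1.650353.
Margin = t* × SE = 1.650353 × 0.048 = 0.07922.
CI: 0.188 ± 0.07922 → (0.109, 0.267).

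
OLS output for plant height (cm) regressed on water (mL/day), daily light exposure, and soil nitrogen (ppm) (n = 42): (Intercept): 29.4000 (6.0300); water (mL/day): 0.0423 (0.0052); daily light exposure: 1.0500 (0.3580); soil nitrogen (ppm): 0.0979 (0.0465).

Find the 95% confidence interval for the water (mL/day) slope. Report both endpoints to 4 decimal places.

(0.0318, 0.0528)

Read off: b = 0.0423, SE = 0.0052 for water (mL/day).
df = n − k − 1 = 42 − 3 − 1 = 38.
t* = t_{0.025, 38} = 2.024394.
Margin = t* × SE = 2.024394 × 0.0052 = 0.010527.
CI: 0.0423 ± 0.010527 → (0.0318, 0.0528).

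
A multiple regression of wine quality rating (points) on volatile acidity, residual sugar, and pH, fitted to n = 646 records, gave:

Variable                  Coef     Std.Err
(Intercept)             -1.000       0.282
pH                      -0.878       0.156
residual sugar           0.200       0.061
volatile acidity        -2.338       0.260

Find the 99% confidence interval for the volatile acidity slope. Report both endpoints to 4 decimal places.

Read off: b = -2.338, SE = 0.260 for volatile acidity.
df = n − k − 1 = 646 − 3 − 1 = 642.
t* = t_{0.005, 642} = 2.583509.
Margin = t* × SE = 2.583509 × 0.260 = 0.671712.
CI: -2.338 ± 0.671712 → (-3.0097, -1.6663).

(-3.0097, -1.6663)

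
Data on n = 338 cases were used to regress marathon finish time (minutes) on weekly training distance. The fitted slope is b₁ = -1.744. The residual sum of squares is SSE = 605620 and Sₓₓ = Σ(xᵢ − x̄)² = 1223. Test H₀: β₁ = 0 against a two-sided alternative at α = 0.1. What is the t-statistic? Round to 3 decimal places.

MSE = SSE/(n − 2) = 605620/336 = 1802.44.
SE(b₁) = √(MSE/Sₓₓ) = √(1802.44/1223) = 1.214.
t = -1.744 / 1.214 = -1.437.
df = n − 2 = 336.
Two-sided p ≈ 0.1518, which is ≥ 0.1, so fail to reject H₀.
The data do not give significant evidence of an association between weekly training distance and marathon finish time.

t = -1.437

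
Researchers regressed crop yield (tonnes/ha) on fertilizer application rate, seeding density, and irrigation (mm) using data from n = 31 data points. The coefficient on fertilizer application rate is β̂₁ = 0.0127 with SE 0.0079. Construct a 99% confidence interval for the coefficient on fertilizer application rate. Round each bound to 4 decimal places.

df = n − k − 1 = 31 − 3 − 1 = 27.
t* = t_{0.005, 27} = 2.770683.
Margin = t* × SE = 2.770683 × 0.0079 = 0.021888.
CI: 0.0127 ± 0.021888 → (-0.0092, 0.0346).
With 99% confidence, each one-unit increase in fertilizer application rate is associated with a change of between -0.0092 and 0.0346 tonnes/ha in crop yield, holding the other predictors fixed.

(-0.0092, 0.0346)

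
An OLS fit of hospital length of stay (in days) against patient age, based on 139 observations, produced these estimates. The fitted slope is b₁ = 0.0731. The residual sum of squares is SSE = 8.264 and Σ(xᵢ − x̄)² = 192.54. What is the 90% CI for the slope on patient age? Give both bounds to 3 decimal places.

MSE = SSE/(n − 2) = 8.264/137 = 0.0603212.
SE(b₁) = √(MSE/Sₓₓ) = √(0.0603212/192.54) = 0.0177.
df = n − 2 = 137.
t* = t_{0.05, 137} = 1.656052.
Margin = t* × SE = 1.656052 × 0.0177 = 0.02931.
CI: 0.0731 ± 0.02931 → (0.044, 0.102).
With 90% confidence, each one-unit increase in patient age is associated with a change of between 0.044 and 0.102 days in hospital length of stay.

(0.044, 0.102)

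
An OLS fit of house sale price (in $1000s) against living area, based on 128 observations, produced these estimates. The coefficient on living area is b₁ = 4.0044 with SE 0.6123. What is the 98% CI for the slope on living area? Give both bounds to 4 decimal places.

df = n − 2 = 128 − 2 = 126.
t* = t_{0.01, 126} = 2.356307.
Margin = t* × SE = 2.356307 × 0.6123 = 1.442767.
CI: 4.0044 ± 1.442767 → (2.5616, 5.4472).
With 98% confidence, each one-unit increase in living area is associated with a change of between 2.5616 and 5.4472 $1000s in house sale price.

(2.5616, 5.4472)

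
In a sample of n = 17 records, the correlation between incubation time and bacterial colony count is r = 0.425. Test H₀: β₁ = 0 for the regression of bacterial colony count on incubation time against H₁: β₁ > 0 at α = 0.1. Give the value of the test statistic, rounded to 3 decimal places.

t = 1.818

t = r·√(n − 2)/√(1 − r²) = 0.425·√15/√0.819375 = 1.818.
df = n − 2 = 15.
One-sided p ≈ 0.0445, which is < 0.1, so reject H₀.
There is evidence of a linear association between incubation time and bacterial colony count.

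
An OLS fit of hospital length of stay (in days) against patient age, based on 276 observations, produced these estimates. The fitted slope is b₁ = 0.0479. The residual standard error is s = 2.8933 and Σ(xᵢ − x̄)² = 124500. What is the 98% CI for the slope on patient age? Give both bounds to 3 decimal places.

SE(b₁) = s/√Sₓₓ = 2.8933/√124500 = 0.0081999.
df = n − 2 = 274.
t* = t_{0.01, 274} = 2.340034.
Margin = t* × SE = 2.340034 × 0.0081999 = 0.01919.
CI: 0.0479 ± 0.01919 → (0.029, 0.067).
With 98% confidence, each one-unit increase in patient age is associated with a change of between 0.029 and 0.067 days in hospital length of stay.

(0.029, 0.067)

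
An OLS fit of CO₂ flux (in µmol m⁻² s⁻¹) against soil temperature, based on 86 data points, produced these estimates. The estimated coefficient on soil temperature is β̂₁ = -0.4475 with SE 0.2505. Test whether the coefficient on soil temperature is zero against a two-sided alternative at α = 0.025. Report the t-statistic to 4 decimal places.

H₀: β₁ = 0 vs H₁: β₁ ≠ 0.
t = (β̂₁ − β₁⁰)/SE = -0.4475 / 0.2505 = -1.7864.
df = n − 2 = 86 − 2 = 84.
Two-sided p ≈ 0.0776, which is ≥ 0.025, so fail to reject H₀.
The data do not give significant evidence of an association between soil temperature and CO₂ flux.

t = -1.7864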